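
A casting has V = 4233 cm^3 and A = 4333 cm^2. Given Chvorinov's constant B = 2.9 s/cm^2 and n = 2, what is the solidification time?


Formula: t_s = B * (V/A)^n  (Chvorinov's rule, n=2)
Modulus M = V/A = 4233/4333 = 0.976921 cm
M^2 = 0.976921^2 = 0.954375 cm^2
t_s = 2.9 * 0.954375 = 2.7677 s

2.7677 s


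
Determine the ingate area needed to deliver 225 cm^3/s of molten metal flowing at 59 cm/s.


Formula: A_ingate = Q / v  (continuity equation)
A = 225 cm^3/s / 59 cm/s = 3.8136 cm^2

3.8136 cm^2


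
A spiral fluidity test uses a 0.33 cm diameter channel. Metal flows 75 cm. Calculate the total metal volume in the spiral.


Formula: V = pi * (d/2)^2 * L  (cylinder volume)
Radius = 0.33/2 = 0.165 cm
V = pi * 0.165^2 * 75 = 6.4147 cm^3

Answer: 6.4147 cm^3


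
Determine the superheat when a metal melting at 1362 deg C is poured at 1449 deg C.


Formula: Superheat = T_pour - T_melt
Superheat = 1449 - 1362 = 87 deg C

87 deg C


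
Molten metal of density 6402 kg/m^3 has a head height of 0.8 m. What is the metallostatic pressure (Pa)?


Formula: P = rho * g * h
rho * g = 6402 * 9.81 = 62803.62 N/m^3
P = 62803.62 * 0.8 = 50242.8960 Pa

Answer: 50242.8960 Pa


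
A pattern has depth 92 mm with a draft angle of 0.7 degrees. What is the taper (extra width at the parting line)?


Formula: taper = depth * tan(draft_angle)
tan(0.7 deg) = 0.0122179
taper = 92 mm * 0.0122179 = 1.1240 mm

Final answer: 1.1240 mm


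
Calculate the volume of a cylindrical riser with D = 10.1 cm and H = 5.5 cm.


Formula: V = pi * (D/2)^2 * H  (cylinder volume)
Radius = D/2 = 10.1/2 = 5.05 cm
V = pi * 5.05^2 * 5.5 = 440.6516 cm^3

Final answer: 440.6516 cm^3


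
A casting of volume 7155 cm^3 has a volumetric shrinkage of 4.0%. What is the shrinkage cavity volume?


Formula: V_shrink = V_casting * shrinkage_pct / 100
V_shrink = 7155 cm^3 * 4.0 / 100 = 286.2000 cm^3

Final answer: 286.2000 cm^3


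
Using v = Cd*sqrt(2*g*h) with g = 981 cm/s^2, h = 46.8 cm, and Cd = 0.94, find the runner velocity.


Formula: v = Cd * sqrt(2 * g * h)  (Torricelli with discharge coefficient)
2*g*h = 2 * 981 * 46.8 = 91821.6 cm^2/s^2
sqrt(91821.6) = 303.02079 cm/s
v = 0.94 * 303.02079 = 284.8395 cm/s

284.8395 cm/s


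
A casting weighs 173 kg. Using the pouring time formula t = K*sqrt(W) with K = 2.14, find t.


Formula: t = K * sqrt(W)
sqrt(W) = sqrt(173) = 13.15295
t = 2.14 * 13.15295 = 28.1473 s

Final answer: 28.1473 s


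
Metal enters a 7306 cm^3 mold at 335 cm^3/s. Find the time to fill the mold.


Formula: t_fill = V_mold / Q_flow
t = 7306 cm^3 / 335 cm^3/s = 21.8090 s

21.8090 s


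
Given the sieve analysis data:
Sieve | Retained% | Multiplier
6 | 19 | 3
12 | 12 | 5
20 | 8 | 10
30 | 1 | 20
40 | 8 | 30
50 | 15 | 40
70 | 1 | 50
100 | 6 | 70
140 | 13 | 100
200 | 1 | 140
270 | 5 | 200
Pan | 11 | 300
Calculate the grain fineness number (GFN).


Formula: GFN = sum(pct * multiplier) / sum(pct)
sum(pct * multiplier) = 7267
sum(pct) = 100
GFN = 7267 / 100 = 72.67

Final answer: 72.67


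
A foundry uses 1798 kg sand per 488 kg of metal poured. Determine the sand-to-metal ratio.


Formula: Sand-to-Metal Ratio = W_sand / W_metal
Ratio = 1798 kg / 488 kg = 3.6844

Answer: 3.6844


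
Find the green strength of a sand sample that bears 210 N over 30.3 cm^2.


Formula: Compressive Strength = Force / Area
Strength = 210 N / 30.3 cm^2 = 6.9307 N/cm^2

6.9307 N/cm^2


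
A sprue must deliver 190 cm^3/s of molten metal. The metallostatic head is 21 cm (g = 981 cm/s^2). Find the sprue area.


Formula: v = sqrt(2*g*h), A = Q/v
Velocity: v = sqrt(2 * 981 * 21) = sqrt(41202) = 202.9828 cm/s
Sprue area: A = Q / v = 190 / 202.9828 = 0.9360 cm^2

Answer: 0.9360 cm^2


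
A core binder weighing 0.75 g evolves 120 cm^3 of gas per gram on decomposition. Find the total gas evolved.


Formula: V_gas = W_binder * gas_evolution_rate
V = 0.75 g * 120 cm^3/g = 90.0000 cm^3

Final answer: 90.0000 cm^3


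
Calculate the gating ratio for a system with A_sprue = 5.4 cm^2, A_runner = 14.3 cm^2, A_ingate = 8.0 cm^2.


Sprue:Runner:Ingate = 1 : 14.3/5.4 : 8.0/5.4 = 1:2.65:1.48

1:2.65:1.48


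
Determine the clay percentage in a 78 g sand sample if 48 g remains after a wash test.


Formula: Clay% = (W_total - W_washed) / W_total * 100
Clay mass = 78 - 48 = 30 g
Clay% = 30 / 78 * 100 = 38.4615%

Final answer: 38.4615%


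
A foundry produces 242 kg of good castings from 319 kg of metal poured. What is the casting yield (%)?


Formula: Casting Yield = (W_good / W_total) * 100
Yield = (242 kg / 319 kg) * 100 = 75.8621%


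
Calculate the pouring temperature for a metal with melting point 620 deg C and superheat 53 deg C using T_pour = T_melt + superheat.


Formula: T_pour = T_melt + Superheat
T_pour = 620 + 53 = 673 deg C

Final answer: 673 deg C


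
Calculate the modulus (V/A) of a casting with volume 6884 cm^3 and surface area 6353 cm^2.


Formula: Casting Modulus M = V / A
M = 6884 cm^3 / 6353 cm^2 = 1.0836 cm

Answer: 1.0836 cm


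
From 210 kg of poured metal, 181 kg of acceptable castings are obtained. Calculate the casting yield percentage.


Formula: Casting Yield = (W_good / W_total) * 100
Yield = (181 kg / 210 kg) * 100 = 86.1905%

Final answer: 86.1905%


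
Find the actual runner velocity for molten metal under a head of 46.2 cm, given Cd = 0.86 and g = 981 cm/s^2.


Formula: v = Cd * sqrt(2 * g * h)  (Torricelli with discharge coefficient)
2*g*h = 2 * 981 * 46.2 = 90644.4 cm^2/s^2
sqrt(90644.4) = 301.07208 cm/s
v = 0.86 * 301.07208 = 258.9220 cm/s


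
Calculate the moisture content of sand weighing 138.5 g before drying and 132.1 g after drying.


Formula: MC = (W_wet - W_dry) / W_wet * 100
Water mass = 138.5 - 132.1 = 6.4 g
MC = 6.4 / 138.5 * 100 = 4.6209%

Answer: 4.6209%


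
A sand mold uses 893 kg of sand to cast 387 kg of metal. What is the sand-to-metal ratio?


Formula: Sand-to-Metal Ratio = W_sand / W_metal
Ratio = 893 kg / 387 kg = 2.3075


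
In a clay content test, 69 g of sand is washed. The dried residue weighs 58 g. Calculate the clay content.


Formula: Clay% = (W_total - W_washed) / W_total * 100
Clay mass = 69 - 58 = 11 g
Clay% = 11 / 69 * 100 = 15.9420%

Final answer: 15.9420%


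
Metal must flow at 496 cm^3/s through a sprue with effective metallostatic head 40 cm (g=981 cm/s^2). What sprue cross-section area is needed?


Formula: v = sqrt(2*g*h), A = Q/v
Velocity: v = sqrt(2 * 981 * 40) = sqrt(78480) = 280.1428 cm/s
Sprue area: A = Q / v = 496 / 280.1428 = 1.7705 cm^2

1.7705 cm^2


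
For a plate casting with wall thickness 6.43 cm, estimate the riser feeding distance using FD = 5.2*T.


Formula: FD = 5.2 * T  (riser feeding-distance rule)
FD = 5.2 * 6.43 cm = 33.4360 cm

33.4360 cm


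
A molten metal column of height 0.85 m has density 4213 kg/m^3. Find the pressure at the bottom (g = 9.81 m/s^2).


Formula: P = rho * g * h
rho * g = 4213 * 9.81 = 41329.53 N/m^3
P = 41329.53 * 0.85 = 35130.1005 Pa

35130.1005 Pa


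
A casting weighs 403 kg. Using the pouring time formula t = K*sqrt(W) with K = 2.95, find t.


Formula: t = K * sqrt(W)
sqrt(W) = sqrt(403) = 20.07486
t = 2.95 * 20.07486 = 59.2208 s

Answer: 59.2208 s


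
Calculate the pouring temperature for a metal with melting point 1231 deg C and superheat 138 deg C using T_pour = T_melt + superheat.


Formula: T_pour = T_melt + Superheat
T_pour = 1231 + 138 = 1369 deg C


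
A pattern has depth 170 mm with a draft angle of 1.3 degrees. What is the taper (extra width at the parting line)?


Formula: taper = depth * tan(draft_angle)
tan(1.3 deg) = 0.0226932
taper = 170 mm * 0.0226932 = 3.8578 mm

Answer: 3.8578 mm


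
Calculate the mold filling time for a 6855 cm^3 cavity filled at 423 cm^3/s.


Formula: t_fill = V_mold / Q_flow
t = 6855 cm^3 / 423 cm^3/s = 16.2057 s

Answer: 16.2057 s


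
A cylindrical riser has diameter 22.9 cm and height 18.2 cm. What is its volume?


Formula: V = pi * (D/2)^2 * H  (cylinder volume)
Radius = D/2 = 22.9/2 = 11.45 cm
V = pi * 11.45^2 * 18.2 = 7496.0458 cm^3


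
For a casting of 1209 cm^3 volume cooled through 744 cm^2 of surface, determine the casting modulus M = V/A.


Formula: Casting Modulus M = V / A
M = 1209 cm^3 / 744 cm^2 = 1.6250 cm


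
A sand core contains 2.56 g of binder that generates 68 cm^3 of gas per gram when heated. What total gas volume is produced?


Formula: V_gas = W_binder * gas_evolution_rate
V = 2.56 g * 68 cm^3/g = 174.0800 cm^3

174.0800 cm^3


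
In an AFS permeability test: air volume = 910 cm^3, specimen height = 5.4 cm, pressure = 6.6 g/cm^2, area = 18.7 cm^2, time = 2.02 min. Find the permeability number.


Formula: Permeability Number P = (V * H) / (p * A * t)
Numerator: V * H = 910 * 5.4 = 4914.0
Denominator: p * A * t = 6.6 * 18.7 * 2.02 = 249.3084
P = 4914.0 / 249.3084 = 19.7105

19.7105


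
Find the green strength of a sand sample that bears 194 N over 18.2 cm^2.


Formula: Compressive Strength = Force / Area
Strength = 194 N / 18.2 cm^2 = 10.6593 N/cm^2


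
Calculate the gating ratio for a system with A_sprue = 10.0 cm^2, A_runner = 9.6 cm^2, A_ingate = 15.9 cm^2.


Sprue:Runner:Ingate = 1 : 9.6/10.0 : 15.9/10.0 = 1:0.96:1.59


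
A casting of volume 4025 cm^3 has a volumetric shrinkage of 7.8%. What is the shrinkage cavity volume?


Formula: V_shrink = V_casting * shrinkage_pct / 100
V_shrink = 4025 cm^3 * 7.8 / 100 = 313.9500 cm^3


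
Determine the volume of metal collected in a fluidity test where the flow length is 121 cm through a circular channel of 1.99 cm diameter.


Formula: V = pi * (d/2)^2 * L  (cylinder volume)
Radius = 1.99/2 = 0.995 cm
V = pi * 0.995^2 * 121 = 376.3409 cm^3

Answer: 376.3409 cm^3


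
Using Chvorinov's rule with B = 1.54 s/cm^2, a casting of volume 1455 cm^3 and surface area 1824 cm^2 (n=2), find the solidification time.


Formula: t_s = B * (V/A)^n  (Chvorinov's rule, n=2)
Modulus M = V/A = 1455/1824 = 0.797697 cm
M^2 = 0.797697^2 = 0.636321 cm^2
t_s = 1.54 * 0.636321 = 0.9799 s

Answer: 0.9799 s


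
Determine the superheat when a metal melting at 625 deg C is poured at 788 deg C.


Formula: Superheat = T_pour - T_melt
Superheat = 788 - 625 = 163 deg C


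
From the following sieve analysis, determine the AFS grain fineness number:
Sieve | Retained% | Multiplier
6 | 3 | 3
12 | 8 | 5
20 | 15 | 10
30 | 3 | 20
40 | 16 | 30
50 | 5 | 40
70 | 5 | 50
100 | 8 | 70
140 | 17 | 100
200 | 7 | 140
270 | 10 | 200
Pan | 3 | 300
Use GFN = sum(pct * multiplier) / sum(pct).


Formula: GFN = sum(pct * multiplier) / sum(pct)
sum(pct * multiplier) = 7329
sum(pct) = 100
GFN = 7329 / 100 = 73.29

Final answer: 73.29


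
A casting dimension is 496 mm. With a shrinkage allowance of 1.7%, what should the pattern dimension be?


Formula: L_pattern = L_casting * (1 + shrinkage_rate/100)
Shrinkage factor = 1 + 1.7/100 = 1.017
L_pattern = 496 mm * 1.017 = 504.4320 mm

Answer: 504.4320 mm


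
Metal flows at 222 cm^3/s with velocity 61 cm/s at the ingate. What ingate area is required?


Formula: A_ingate = Q / v  (continuity equation)
A = 222 cm^3/s / 61 cm/s = 3.6393 cm^2


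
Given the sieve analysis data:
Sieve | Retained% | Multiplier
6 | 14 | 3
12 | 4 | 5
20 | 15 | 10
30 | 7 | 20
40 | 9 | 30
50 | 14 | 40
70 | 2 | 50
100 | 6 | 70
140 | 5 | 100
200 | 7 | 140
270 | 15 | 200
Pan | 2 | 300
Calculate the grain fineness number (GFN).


Formula: GFN = sum(pct * multiplier) / sum(pct)
sum(pct * multiplier) = 6782
sum(pct) = 100
GFN = 6782 / 100 = 67.82

Answer: 67.82


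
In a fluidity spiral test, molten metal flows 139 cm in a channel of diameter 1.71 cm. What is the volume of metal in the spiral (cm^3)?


Formula: V = pi * (d/2)^2 * L  (cylinder volume)
Radius = 1.71/2 = 0.855 cm
V = pi * 0.855^2 * 139 = 319.2250 cm^3


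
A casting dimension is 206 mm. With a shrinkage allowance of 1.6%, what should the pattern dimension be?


Formula: L_pattern = L_casting * (1 + shrinkage_rate/100)
Shrinkage factor = 1 + 1.6/100 = 1.016
L_pattern = 206 mm * 1.016 = 209.2960 mm

Answer: 209.2960 mm


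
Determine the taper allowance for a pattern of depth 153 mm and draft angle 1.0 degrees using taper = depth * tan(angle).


Formula: taper = depth * tan(draft_angle)
tan(1.0 deg) = 0.0174551
taper = 153 mm * 0.0174551 = 2.6706 mm

2.6706 mm


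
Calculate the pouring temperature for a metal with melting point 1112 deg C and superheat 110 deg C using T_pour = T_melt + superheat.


Formula: T_pour = T_melt + Superheat
T_pour = 1112 + 110 = 1222 deg C

Final answer: 1222 deg C


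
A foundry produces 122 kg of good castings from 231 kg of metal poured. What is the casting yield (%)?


Formula: Casting Yield = (W_good / W_total) * 100
Yield = (122 kg / 231 kg) * 100 = 52.8139%

52.8139%


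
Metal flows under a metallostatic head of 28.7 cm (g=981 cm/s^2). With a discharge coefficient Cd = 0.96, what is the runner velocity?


Formula: v = Cd * sqrt(2 * g * h)  (Torricelli with discharge coefficient)
2*g*h = 2 * 981 * 28.7 = 56309.4 cm^2/s^2
sqrt(56309.4) = 237.29602 cm/s
v = 0.96 * 237.29602 = 227.8042 cm/s

Final answer: 227.8042 cm/s


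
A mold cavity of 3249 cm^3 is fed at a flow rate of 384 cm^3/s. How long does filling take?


Formula: t_fill = V_mold / Q_flow
t = 3249 cm^3 / 384 cm^3/s = 8.4609 s

Final answer: 8.4609 s


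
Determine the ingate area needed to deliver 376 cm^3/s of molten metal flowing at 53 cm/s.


Formula: A_ingate = Q / v  (continuity equation)
A = 376 cm^3/s / 53 cm/s = 7.0943 cm^2

Answer: 7.0943 cm^2


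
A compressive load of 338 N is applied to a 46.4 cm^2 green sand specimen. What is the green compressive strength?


Formula: Compressive Strength = Force / Area
Strength = 338 N / 46.4 cm^2 = 7.2845 N/cm^2


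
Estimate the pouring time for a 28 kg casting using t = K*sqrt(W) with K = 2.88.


Formula: t = K * sqrt(W)
sqrt(W) = sqrt(28) = 5.29150
t = 2.88 * 5.29150 = 15.2395 s

Answer: 15.2395 s


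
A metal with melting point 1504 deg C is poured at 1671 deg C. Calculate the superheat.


Formula: Superheat = T_pour - T_melt
Superheat = 1671 - 1504 = 167 deg C

167 deg C


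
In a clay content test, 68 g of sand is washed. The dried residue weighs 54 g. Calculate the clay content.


Formula: Clay% = (W_total - W_washed) / W_total * 100
Clay mass = 68 - 54 = 14 g
Clay% = 14 / 68 * 100 = 20.5882%

Final answer: 20.5882%


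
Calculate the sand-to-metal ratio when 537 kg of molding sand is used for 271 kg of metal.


Formula: Sand-to-Metal Ratio = W_sand / W_metal
Ratio = 537 kg / 271 kg = 1.9815

1.9815


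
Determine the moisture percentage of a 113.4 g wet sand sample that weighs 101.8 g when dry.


Formula: MC = (W_wet - W_dry) / W_wet * 100
Water mass = 113.4 - 101.8 = 11.6 g
MC = 11.6 / 113.4 * 100 = 10.2293%


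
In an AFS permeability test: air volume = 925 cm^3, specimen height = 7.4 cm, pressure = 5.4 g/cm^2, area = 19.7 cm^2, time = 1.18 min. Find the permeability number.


Formula: Permeability Number P = (V * H) / (p * A * t)
Numerator: V * H = 925 * 7.4 = 6845.0
Denominator: p * A * t = 5.4 * 19.7 * 1.18 = 125.5284
P = 6845.0 / 125.5284 = 54.5295

Answer: 54.5295


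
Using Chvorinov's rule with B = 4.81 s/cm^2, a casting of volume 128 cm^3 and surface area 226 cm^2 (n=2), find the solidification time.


Formula: t_s = B * (V/A)^n  (Chvorinov's rule, n=2)
Modulus M = V/A = 128/226 = 0.566372 cm
M^2 = 0.566372^2 = 0.320777 cm^2
t_s = 4.81 * 0.320777 = 1.5429 s

1.5429 s


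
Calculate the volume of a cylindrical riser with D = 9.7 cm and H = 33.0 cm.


Formula: V = pi * (D/2)^2 * H  (cylinder volume)
Radius = D/2 = 9.7/2 = 4.85 cm
V = pi * 4.85^2 * 33.0 = 2438.6377 cm^3

Final answer: 2438.6377 cm^3


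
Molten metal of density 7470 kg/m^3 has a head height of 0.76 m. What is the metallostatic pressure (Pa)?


Formula: P = rho * g * h
rho * g = 7470 * 9.81 = 73280.7 N/m^3
P = 73280.7 * 0.76 = 55693.3320 Pa

55693.3320 Pa


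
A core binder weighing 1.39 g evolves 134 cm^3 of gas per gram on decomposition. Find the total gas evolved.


Formula: V_gas = W_binder * gas_evolution_rate
V = 1.39 g * 134 cm^3/g = 186.2600 cm^3

Final answer: 186.2600 cm^3


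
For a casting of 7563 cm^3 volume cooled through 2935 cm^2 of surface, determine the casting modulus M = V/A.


Formula: Casting Modulus M = V / A
M = 7563 cm^3 / 2935 cm^2 = 2.5768 cm

Answer: 2.5768 cm


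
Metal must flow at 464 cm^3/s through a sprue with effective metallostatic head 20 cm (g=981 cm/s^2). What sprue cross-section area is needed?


Formula: v = sqrt(2*g*h), A = Q/v
Velocity: v = sqrt(2 * 981 * 20) = sqrt(39240) = 198.0909 cm/s
Sprue area: A = Q / v = 464 / 198.0909 = 2.3424 cm^2


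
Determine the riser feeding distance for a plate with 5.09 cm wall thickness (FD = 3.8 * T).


Formula: FD = 3.8 * T  (riser feeding-distance rule)
FD = 3.8 * 5.09 cm = 19.3420 cm

Answer: 19.3420 cm


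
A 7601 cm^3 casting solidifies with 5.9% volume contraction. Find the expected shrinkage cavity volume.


Formula: V_shrink = V_casting * shrinkage_pct / 100
V_shrink = 7601 cm^3 * 5.9 / 100 = 448.4590 cm^3


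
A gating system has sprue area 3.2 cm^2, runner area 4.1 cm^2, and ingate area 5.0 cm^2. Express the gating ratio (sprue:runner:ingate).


Sprue:Runner:Ingate = 1 : 4.1/3.2 : 5.0/3.2 = 1:1.28:1.56

1:1.28:1.56


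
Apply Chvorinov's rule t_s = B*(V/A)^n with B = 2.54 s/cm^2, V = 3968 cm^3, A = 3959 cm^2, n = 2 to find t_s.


Formula: t_s = B * (V/A)^n  (Chvorinov's rule, n=2)
Modulus M = V/A = 3968/3959 = 1.002273 cm
M^2 = 1.002273^2 = 1.004551 cm^2
t_s = 2.54 * 1.004551 = 2.5516 s

Final answer: 2.5516 s


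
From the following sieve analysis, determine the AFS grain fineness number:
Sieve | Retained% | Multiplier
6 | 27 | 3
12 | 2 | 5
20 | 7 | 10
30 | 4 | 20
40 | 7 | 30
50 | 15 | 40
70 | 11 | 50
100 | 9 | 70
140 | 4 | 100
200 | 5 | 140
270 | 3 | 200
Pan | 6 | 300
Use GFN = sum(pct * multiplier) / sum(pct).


Formula: GFN = sum(pct * multiplier) / sum(pct)
sum(pct * multiplier) = 5731
sum(pct) = 100
GFN = 5731 / 100 = 57.31

57.31


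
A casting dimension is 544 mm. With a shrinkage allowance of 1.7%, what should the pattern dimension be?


Formula: L_pattern = L_casting * (1 + shrinkage_rate/100)
Shrinkage factor = 1 + 1.7/100 = 1.017
L_pattern = 544 mm * 1.017 = 553.2480 mm

Final answer: 553.2480 mm


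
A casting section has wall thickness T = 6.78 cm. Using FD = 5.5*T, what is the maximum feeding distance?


Formula: FD = 5.5 * T  (riser feeding-distance rule)
FD = 5.5 * 6.78 cm = 37.2900 cm

Final answer: 37.2900 cm


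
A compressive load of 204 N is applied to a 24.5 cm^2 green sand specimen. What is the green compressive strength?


Formula: Compressive Strength = Force / Area
Strength = 204 N / 24.5 cm^2 = 8.3265 N/cm^2

Answer: 8.3265 N/cm^2


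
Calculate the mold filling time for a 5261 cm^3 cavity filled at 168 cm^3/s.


Formula: t_fill = V_mold / Q_flow
t = 5261 cm^3 / 168 cm^3/s = 31.3155 s

Answer: 31.3155 s


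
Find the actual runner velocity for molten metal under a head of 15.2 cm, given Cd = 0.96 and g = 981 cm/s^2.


Formula: v = Cd * sqrt(2 * g * h)  (Torricelli with discharge coefficient)
2*g*h = 2 * 981 * 15.2 = 29822.4 cm^2/s^2
sqrt(29822.4) = 172.69163 cm/s
v = 0.96 * 172.69163 = 165.7840 cm/s

Answer: 165.7840 cm/s


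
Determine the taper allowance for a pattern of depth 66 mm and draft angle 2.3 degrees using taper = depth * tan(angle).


Formula: taper = depth * tan(draft_angle)
tan(2.3 deg) = 0.0401641
taper = 66 mm * 0.0401641 = 2.6508 mm


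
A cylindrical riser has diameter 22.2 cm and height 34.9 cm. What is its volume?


Formula: V = pi * (D/2)^2 * H  (cylinder volume)
Radius = D/2 = 22.2/2 = 11.1 cm
V = pi * 11.1^2 * 34.9 = 13508.9395 cm^3

Final answer: 13508.9395 cm^3


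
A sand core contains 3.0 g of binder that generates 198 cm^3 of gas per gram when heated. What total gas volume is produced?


Formula: V_gas = W_binder * gas_evolution_rate
V = 3.0 g * 198 cm^3/g = 594.0000 cm^3

Answer: 594.0000 cm^3


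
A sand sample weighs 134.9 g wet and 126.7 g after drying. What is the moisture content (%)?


Formula: MC = (W_wet - W_dry) / W_wet * 100
Water mass = 134.9 - 126.7 = 8.2 g
MC = 8.2 / 134.9 * 100 = 6.0786%


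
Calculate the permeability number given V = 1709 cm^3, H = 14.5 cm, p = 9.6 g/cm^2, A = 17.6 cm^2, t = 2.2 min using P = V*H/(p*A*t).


Formula: Permeability Number P = (V * H) / (p * A * t)
Numerator: V * H = 1709 * 14.5 = 24780.5
Denominator: p * A * t = 9.6 * 17.6 * 2.2 = 371.712
P = 24780.5 / 371.712 = 66.6659


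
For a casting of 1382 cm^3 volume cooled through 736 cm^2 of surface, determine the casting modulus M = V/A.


Formula: Casting Modulus M = V / A
M = 1382 cm^3 / 736 cm^2 = 1.8777 cm

Final answer: 1.8777 cm


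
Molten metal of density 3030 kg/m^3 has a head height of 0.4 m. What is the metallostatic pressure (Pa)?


Formula: P = rho * g * h
rho * g = 3030 * 9.81 = 29724.3 N/m^3
P = 29724.3 * 0.4 = 11889.7200 Pa

11889.7200 Pa


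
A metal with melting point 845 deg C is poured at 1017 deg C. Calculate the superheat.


Formula: Superheat = T_pour - T_melt
Superheat = 1017 - 845 = 172 deg C


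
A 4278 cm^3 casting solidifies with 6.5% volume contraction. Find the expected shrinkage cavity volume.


Formula: V_shrink = V_casting * shrinkage_pct / 100
V_shrink = 4278 cm^3 * 6.5 / 100 = 278.0700 cm^3

Answer: 278.0700 cm^3


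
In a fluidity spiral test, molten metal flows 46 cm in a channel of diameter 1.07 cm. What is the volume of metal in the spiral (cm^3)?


Formula: V = pi * (d/2)^2 * L  (cylinder volume)
Radius = 1.07/2 = 0.535 cm
V = pi * 0.535^2 * 46 = 41.3633 cm^3

Answer: 41.3633 cm^3


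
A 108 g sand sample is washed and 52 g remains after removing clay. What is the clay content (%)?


Formula: Clay% = (W_total - W_washed) / W_total * 100
Clay mass = 108 - 52 = 56 g
Clay% = 56 / 108 * 100 = 51.8519%

51.8519%


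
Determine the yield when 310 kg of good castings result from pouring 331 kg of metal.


Formula: Casting Yield = (W_good / W_total) * 100
Yield = (310 kg / 331 kg) * 100 = 93.6556%

Final answer: 93.6556%


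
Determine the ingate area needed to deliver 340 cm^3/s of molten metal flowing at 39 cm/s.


Formula: A_ingate = Q / v  (continuity equation)
A = 340 cm^3/s / 39 cm/s = 8.7179 cm^2

8.7179 cm^2


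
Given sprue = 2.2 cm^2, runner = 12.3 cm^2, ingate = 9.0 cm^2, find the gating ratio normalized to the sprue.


Sprue:Runner:Ingate = 1 : 12.3/2.2 : 9.0/2.2 = 1:5.59:4.09

1:5.59:4.09


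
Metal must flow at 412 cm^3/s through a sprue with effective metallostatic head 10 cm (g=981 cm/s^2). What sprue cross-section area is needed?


Formula: v = sqrt(2*g*h), A = Q/v
Velocity: v = sqrt(2 * 981 * 10) = sqrt(19620) = 140.0714 cm/s
Sprue area: A = Q / v = 412 / 140.0714 = 2.9414 cm^2

Answer: 2.9414 cm^2


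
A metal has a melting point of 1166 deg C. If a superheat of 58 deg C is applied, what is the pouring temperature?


Formula: T_pour = T_melt + Superheat
T_pour = 1166 + 58 = 1224 deg C


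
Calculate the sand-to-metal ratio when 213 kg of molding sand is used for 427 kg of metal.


Formula: Sand-to-Metal Ratio = W_sand / W_metal
Ratio = 213 kg / 427 kg = 0.4988

0.4988


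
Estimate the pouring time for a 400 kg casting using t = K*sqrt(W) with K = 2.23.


Formula: t = K * sqrt(W)
sqrt(W) = sqrt(400) = 20.00000
t = 2.23 * 20.00000 = 44.6000 s

44.6000 s


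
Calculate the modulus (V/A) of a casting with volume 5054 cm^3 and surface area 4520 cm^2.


Formula: Casting Modulus M = V / A
M = 5054 cm^3 / 4520 cm^2 = 1.1181 cm

1.1181 cm


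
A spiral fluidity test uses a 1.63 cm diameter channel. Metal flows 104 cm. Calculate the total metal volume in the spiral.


Formula: V = pi * (d/2)^2 * L  (cylinder volume)
Radius = 1.63/2 = 0.815 cm
V = pi * 0.815^2 * 104 = 217.0193 cm^3

Answer: 217.0193 cm^3


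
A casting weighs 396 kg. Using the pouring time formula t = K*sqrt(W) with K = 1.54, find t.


Formula: t = K * sqrt(W)
sqrt(W) = sqrt(396) = 19.89975
t = 1.54 * 19.89975 = 30.6456 s

Final answer: 30.6456 s


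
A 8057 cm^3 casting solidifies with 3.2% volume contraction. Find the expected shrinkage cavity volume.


Formula: V_shrink = V_casting * shrinkage_pct / 100
V_shrink = 8057 cm^3 * 3.2 / 100 = 257.8240 cm^3

Answer: 257.8240 cm^3


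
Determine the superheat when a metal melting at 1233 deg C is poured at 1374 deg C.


Formula: Superheat = T_pour - T_melt
Superheat = 1374 - 1233 = 141 deg C

141 deg C


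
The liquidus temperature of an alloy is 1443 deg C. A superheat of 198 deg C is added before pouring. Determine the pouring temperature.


Formula: T_pour = T_melt + Superheat
T_pour = 1443 + 198 = 1641 deg C

Answer: 1641 deg C


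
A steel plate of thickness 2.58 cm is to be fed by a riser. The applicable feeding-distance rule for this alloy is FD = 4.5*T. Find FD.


Formula: FD = 4.5 * T  (riser feeding-distance rule)
FD = 4.5 * 2.58 cm = 11.6100 cm

Final answer: 11.6100 cm


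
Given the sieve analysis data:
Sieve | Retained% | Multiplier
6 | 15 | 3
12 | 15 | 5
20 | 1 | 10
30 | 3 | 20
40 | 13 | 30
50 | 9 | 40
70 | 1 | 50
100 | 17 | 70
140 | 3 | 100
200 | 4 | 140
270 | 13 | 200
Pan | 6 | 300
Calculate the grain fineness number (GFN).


Formula: GFN = sum(pct * multiplier) / sum(pct)
sum(pct * multiplier) = 7440
sum(pct) = 100
GFN = 7440 / 100 = 74.40


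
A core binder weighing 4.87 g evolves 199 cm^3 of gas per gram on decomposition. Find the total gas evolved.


Formula: V_gas = W_binder * gas_evolution_rate
V = 4.87 g * 199 cm^3/g = 969.1300 cm^3

969.1300 cm^3


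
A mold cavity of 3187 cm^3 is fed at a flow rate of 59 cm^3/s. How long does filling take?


Formula: t_fill = V_mold / Q_flow
t = 3187 cm^3 / 59 cm^3/s = 54.0169 s

Final answer: 54.0169 s


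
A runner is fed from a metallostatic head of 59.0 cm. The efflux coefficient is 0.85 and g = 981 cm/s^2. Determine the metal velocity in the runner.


Formula: v = Cd * sqrt(2 * g * h)  (Torricelli with discharge coefficient)
2*g*h = 2 * 981 * 59.0 = 115758.0 cm^2/s^2
sqrt(115758.0) = 340.23227 cm/s
v = 0.85 * 340.23227 = 289.1974 cm/s


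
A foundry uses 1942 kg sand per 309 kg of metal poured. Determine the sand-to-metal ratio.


Formula: Sand-to-Metal Ratio = W_sand / W_metal
Ratio = 1942 kg / 309 kg = 6.2848

6.2848


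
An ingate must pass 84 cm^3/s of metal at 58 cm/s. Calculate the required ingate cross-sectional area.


Formula: A_ingate = Q / v  (continuity equation)
A = 84 cm^3/s / 58 cm/s = 1.4483 cm^2

Answer: 1.4483 cm^2


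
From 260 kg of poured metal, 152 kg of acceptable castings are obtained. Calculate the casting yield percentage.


Formula: Casting Yield = (W_good / W_total) * 100
Yield = (152 kg / 260 kg) * 100 = 58.4615%

Answer: 58.4615%


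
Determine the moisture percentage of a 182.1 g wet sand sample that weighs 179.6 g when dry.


Formula: MC = (W_wet - W_dry) / W_wet * 100
Water mass = 182.1 - 179.6 = 2.5 g
MC = 2.5 / 182.1 * 100 = 1.3729%

Final answer: 1.3729%


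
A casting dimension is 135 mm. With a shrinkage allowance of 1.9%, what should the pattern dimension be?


Formula: L_pattern = L_casting * (1 + shrinkage_rate/100)
Shrinkage factor = 1 + 1.9/100 = 1.019
L_pattern = 135 mm * 1.019 = 137.5650 mm

137.5650 mm


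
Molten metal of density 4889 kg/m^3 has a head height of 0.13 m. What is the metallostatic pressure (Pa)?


Formula: P = rho * g * h
rho * g = 4889 * 9.81 = 47961.09 N/m^3
P = 47961.09 * 0.13 = 6234.9417 Pa

Final answer: 6234.9417 Pa


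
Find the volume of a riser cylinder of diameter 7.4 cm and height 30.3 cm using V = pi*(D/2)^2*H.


Formula: V = pi * (D/2)^2 * H  (cylinder volume)
Radius = D/2 = 7.4/2 = 3.7 cm
V = pi * 3.7^2 * 30.3 = 1303.1546 cm^3

1303.1546 cm^3


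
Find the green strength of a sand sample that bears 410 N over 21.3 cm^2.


Formula: Compressive Strength = Force / Area
Strength = 410 N / 21.3 cm^2 = 19.2488 N/cm^2

Final answer: 19.2488 N/cm^2


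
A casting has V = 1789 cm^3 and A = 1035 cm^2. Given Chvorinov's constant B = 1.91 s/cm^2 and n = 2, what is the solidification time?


Formula: t_s = B * (V/A)^n  (Chvorinov's rule, n=2)
Modulus M = V/A = 1789/1035 = 1.728502 cm
M^2 = 1.728502^2 = 2.987719 cm^2
t_s = 1.91 * 2.987719 = 5.7065 s

Answer: 5.7065 s


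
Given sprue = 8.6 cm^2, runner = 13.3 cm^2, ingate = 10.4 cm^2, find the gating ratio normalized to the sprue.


Sprue:Runner:Ingate = 1 : 13.3/8.6 : 10.4/8.6 = 1:1.55:1.21


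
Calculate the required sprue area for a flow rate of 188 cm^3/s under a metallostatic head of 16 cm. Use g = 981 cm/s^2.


Formula: v = sqrt(2*g*h), A = Q/v
Velocity: v = sqrt(2 * 981 * 16) = sqrt(31392) = 177.1779 cm/s
Sprue area: A = Q / v = 188 / 177.1779 = 1.0611 cm^2

Final answer: 1.0611 cm^2


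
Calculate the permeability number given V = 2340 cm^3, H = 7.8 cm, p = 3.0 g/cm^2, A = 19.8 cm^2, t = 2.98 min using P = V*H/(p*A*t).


Formula: Permeability Number P = (V * H) / (p * A * t)
Numerator: V * H = 2340 * 7.8 = 18252.0
Denominator: p * A * t = 3.0 * 19.8 * 2.98 = 177.012
P = 18252.0 / 177.012 = 103.1117


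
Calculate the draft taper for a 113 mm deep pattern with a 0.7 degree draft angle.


Formula: taper = depth * tan(draft_angle)
tan(0.7 deg) = 0.0122179
taper = 113 mm * 0.0122179 = 1.3806 mm

Answer: 1.3806 mm


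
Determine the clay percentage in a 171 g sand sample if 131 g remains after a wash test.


Formula: Clay% = (W_total - W_washed) / W_total * 100
Clay mass = 171 - 131 = 40 g
Clay% = 40 / 171 * 100 = 23.3918%

Final answer: 23.3918%


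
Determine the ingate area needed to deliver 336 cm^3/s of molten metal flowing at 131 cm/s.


Formula: A_ingate = Q / v  (continuity equation)
A = 336 cm^3/s / 131 cm/s = 2.5649 cm^2

2.5649 cm^2


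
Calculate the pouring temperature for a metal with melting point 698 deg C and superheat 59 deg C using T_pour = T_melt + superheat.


Formula: T_pour = T_melt + Superheat
T_pour = 698 + 59 = 757 deg C


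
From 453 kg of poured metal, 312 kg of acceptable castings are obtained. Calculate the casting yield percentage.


Formula: Casting Yield = (W_good / W_total) * 100
Yield = (312 kg / 453 kg) * 100 = 68.8742%

68.8742%


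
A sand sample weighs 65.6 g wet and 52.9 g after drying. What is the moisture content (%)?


Formula: MC = (W_wet - W_dry) / W_wet * 100
Water mass = 65.6 - 52.9 = 12.7 g
MC = 12.7 / 65.6 * 100 = 19.3598%

Answer: 19.3598%


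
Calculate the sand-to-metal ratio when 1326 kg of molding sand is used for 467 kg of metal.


Formula: Sand-to-Metal Ratio = W_sand / W_metal
Ratio = 1326 kg / 467 kg = 2.8394

2.8394


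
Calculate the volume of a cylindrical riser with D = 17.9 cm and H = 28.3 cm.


Formula: V = pi * (D/2)^2 * H  (cylinder volume)
Radius = D/2 = 17.9/2 = 8.95 cm
V = pi * 8.95^2 * 28.3 = 7121.6787 cm^3

Answer: 7121.6787 cm^3


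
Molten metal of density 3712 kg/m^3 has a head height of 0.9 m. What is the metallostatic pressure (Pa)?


Formula: P = rho * g * h
rho * g = 3712 * 9.81 = 36414.72 N/m^3
P = 36414.72 * 0.9 = 32773.2480 Pa

32773.2480 Pa


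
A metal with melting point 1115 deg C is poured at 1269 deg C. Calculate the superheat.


Formula: Superheat = T_pour - T_melt
Superheat = 1269 - 1115 = 154 deg C


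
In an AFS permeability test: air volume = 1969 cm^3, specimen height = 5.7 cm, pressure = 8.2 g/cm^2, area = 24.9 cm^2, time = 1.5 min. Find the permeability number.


Formula: Permeability Number P = (V * H) / (p * A * t)
Numerator: V * H = 1969 * 5.7 = 11223.3
Denominator: p * A * t = 8.2 * 24.9 * 1.5 = 306.27
P = 11223.3 / 306.27 = 36.6451

Answer: 36.6451


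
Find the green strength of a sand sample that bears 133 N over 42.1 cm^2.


Formula: Compressive Strength = Force / Area
Strength = 133 N / 42.1 cm^2 = 3.1591 N/cm^2

Answer: 3.1591 N/cm^2


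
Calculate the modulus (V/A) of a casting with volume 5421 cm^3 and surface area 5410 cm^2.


Formula: Casting Modulus M = V / A
M = 5421 cm^3 / 5410 cm^2 = 1.0020 cm

Answer: 1.0020 cm


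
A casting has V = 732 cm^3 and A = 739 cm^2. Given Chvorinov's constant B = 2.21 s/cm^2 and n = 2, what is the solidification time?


Formula: t_s = B * (V/A)^n  (Chvorinov's rule, n=2)
Modulus M = V/A = 732/739 = 0.990528 cm
M^2 = 0.990528^2 = 0.981146 cm^2
t_s = 2.21 * 0.981146 = 2.1683 s


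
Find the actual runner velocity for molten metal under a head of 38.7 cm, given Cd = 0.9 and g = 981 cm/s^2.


Formula: v = Cd * sqrt(2 * g * h)  (Torricelli with discharge coefficient)
2*g*h = 2 * 981 * 38.7 = 75929.4 cm^2/s^2
sqrt(75929.4) = 275.55290 cm/s
v = 0.9 * 275.55290 = 247.9976 cm/s

Final answer: 247.9976 cm/s


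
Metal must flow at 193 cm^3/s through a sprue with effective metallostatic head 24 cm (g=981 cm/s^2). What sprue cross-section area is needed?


Formula: v = sqrt(2*g*h), A = Q/v
Velocity: v = sqrt(2 * 981 * 24) = sqrt(47088) = 216.9977 cm/s
Sprue area: A = Q / v = 193 / 216.9977 = 0.8894 cm^2

Final answer: 0.8894 cm^2


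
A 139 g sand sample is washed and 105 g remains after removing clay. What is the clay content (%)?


Formula: Clay% = (W_total - W_washed) / W_total * 100
Clay mass = 139 - 105 = 34 g
Clay% = 34 / 139 * 100 = 24.4604%

Answer: 24.4604%


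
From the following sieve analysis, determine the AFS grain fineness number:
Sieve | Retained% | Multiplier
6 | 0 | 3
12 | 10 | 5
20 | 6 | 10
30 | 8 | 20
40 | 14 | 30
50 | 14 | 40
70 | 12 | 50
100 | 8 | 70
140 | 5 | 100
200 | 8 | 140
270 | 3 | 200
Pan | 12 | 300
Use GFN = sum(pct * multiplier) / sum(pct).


Formula: GFN = sum(pct * multiplier) / sum(pct)
sum(pct * multiplier) = 8230
sum(pct) = 100
GFN = 8230 / 100 = 82.30

Final answer: 82.30


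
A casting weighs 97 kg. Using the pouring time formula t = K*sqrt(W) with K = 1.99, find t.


Formula: t = K * sqrt(W)
sqrt(W) = sqrt(97) = 9.84886
t = 1.99 * 9.84886 = 19.5992 s


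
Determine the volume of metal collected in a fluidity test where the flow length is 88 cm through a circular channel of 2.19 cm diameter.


Formula: V = pi * (d/2)^2 * L  (cylinder volume)
Radius = 2.19/2 = 1.095 cm
V = pi * 1.095^2 * 88 = 331.4826 cm^3

Final answer: 331.4826 cm^3


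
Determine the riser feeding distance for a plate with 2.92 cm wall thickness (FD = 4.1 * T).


Formula: FD = 4.1 * T  (riser feeding-distance rule)
FD = 4.1 * 2.92 cm = 11.9720 cm

11.9720 cm


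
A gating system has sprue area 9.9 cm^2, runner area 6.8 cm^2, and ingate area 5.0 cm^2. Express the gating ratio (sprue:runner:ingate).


Sprue:Runner:Ingate = 1 : 6.8/9.9 : 5.0/9.9 = 1:0.69:0.51


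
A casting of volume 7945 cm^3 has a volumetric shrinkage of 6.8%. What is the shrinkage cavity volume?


Formula: V_shrink = V_casting * shrinkage_pct / 100
V_shrink = 7945 cm^3 * 6.8 / 100 = 540.2600 cm^3

Answer: 540.2600 cm^3


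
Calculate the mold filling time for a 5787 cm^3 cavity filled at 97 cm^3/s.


Formula: t_fill = V_mold / Q_flow
t = 5787 cm^3 / 97 cm^3/s = 59.6598 s

Final answer: 59.6598 s


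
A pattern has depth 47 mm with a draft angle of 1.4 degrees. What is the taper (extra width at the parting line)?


Formula: taper = depth * tan(draft_angle)
tan(1.4 deg) = 0.0244395
taper = 47 mm * 0.0244395 = 1.1487 mm

1.1487 mm


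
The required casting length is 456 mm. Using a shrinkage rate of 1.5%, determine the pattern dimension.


Formula: L_pattern = L_casting * (1 + shrinkage_rate/100)
Shrinkage factor = 1 + 1.5/100 = 1.015
L_pattern = 456 mm * 1.015 = 462.8400 mm

462.8400 mm


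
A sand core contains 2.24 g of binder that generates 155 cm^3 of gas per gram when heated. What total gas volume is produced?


Formula: V_gas = W_binder * gas_evolution_rate
V = 2.24 g * 155 cm^3/g = 347.2000 cm^3

347.2000 cm^3


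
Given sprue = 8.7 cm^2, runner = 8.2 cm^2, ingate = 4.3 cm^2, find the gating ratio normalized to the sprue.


Sprue:Runner:Ingate = 1 : 8.2/8.7 : 4.3/8.7 = 1:0.94:0.49

Answer: 1:0.94:0.49


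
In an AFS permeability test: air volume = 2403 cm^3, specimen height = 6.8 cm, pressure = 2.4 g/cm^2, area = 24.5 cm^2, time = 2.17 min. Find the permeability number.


Formula: Permeability Number P = (V * H) / (p * A * t)
Numerator: V * H = 2403 * 6.8 = 16340.4
Denominator: p * A * t = 2.4 * 24.5 * 2.17 = 127.596
P = 16340.4 / 127.596 = 128.0636

Answer: 128.0636


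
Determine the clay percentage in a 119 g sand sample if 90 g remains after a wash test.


Formula: Clay% = (W_total - W_washed) / W_total * 100
Clay mass = 119 - 90 = 29 g
Clay% = 29 / 119 * 100 = 24.3697%


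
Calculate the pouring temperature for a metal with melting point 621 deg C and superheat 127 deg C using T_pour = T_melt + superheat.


Formula: T_pour = T_melt + Superheat
T_pour = 621 + 127 = 748 deg C

Final answer: 748 deg C


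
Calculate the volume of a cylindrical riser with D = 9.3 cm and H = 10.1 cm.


Formula: V = pi * (D/2)^2 * H  (cylinder volume)
Radius = D/2 = 9.3/2 = 4.65 cm
V = pi * 4.65^2 * 10.1 = 686.0838 cm^3

686.0838 cm^3


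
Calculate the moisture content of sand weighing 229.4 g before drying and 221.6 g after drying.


Formula: MC = (W_wet - W_dry) / W_wet * 100
Water mass = 229.4 - 221.6 = 7.8 g
MC = 7.8 / 229.4 * 100 = 3.4002%


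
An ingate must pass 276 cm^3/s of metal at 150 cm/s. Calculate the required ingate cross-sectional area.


Formula: A_ingate = Q / v  (continuity equation)
A = 276 cm^3/s / 150 cm/s = 1.8400 cm^2

Final answer: 1.8400 cm^2


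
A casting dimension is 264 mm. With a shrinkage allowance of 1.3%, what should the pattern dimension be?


Formula: L_pattern = L_casting * (1 + shrinkage_rate/100)
Shrinkage factor = 1 + 1.3/100 = 1.013
L_pattern = 264 mm * 1.013 = 267.4320 mm

Final answer: 267.4320 mm


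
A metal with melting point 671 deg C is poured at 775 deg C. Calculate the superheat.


Formula: Superheat = T_pour - T_melt
Superheat = 775 - 671 = 104 deg C


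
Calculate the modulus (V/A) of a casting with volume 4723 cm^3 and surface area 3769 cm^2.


Formula: Casting Modulus M = V / A
M = 4723 cm^3 / 3769 cm^2 = 1.2531 cm

Final answer: 1.2531 cm


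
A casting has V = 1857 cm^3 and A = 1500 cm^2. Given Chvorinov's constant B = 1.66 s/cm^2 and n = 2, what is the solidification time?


Formula: t_s = B * (V/A)^n  (Chvorinov's rule, n=2)
Modulus M = V/A = 1857/1500 = 1.238000 cm
M^2 = 1.238000^2 = 1.532644 cm^2
t_s = 1.66 * 1.532644 = 2.5442 s


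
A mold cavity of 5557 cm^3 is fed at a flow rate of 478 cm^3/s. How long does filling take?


Formula: t_fill = V_mold / Q_flow
t = 5557 cm^3 / 478 cm^3/s = 11.6255 s

Answer: 11.6255 s


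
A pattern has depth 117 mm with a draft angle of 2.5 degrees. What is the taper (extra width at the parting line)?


Formula: taper = depth * tan(draft_angle)
tan(2.5 deg) = 0.0436609
taper = 117 mm * 0.0436609 = 5.1083 mm


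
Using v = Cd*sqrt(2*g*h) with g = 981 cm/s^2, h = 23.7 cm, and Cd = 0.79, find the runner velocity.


Formula: v = Cd * sqrt(2 * g * h)  (Torricelli with discharge coefficient)
2*g*h = 2 * 981 * 23.7 = 46499.4 cm^2/s^2
sqrt(46499.4) = 215.63720 cm/s
v = 0.79 * 215.63720 = 170.3534 cm/s


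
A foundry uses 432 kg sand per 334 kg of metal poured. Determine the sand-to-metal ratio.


Formula: Sand-to-Metal Ratio = W_sand / W_metal
Ratio = 432 kg / 334 kg = 1.2934


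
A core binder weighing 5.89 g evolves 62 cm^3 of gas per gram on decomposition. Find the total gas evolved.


Formula: V_gas = W_binder * gas_evolution_rate
V = 5.89 g * 62 cm^3/g = 365.1800 cm^3

Final answer: 365.1800 cm^3
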